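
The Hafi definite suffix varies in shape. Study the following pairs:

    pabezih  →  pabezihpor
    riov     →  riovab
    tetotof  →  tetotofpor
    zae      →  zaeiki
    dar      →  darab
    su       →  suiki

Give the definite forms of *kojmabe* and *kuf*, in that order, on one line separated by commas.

kojmabeiki, kufpor

The suffix is conditioned by the final sound: -por when the stem ends in a voiceless consonant (*pabezih*, *tetotof*); -ab when the stem ends in a voiced consonant (*riov*, *dar*); -iki when the stem ends in a vowel (*zae*, *su*).
*kojmabe* — final sound /e/ (a vowel) → -iki → *kojmabeiki*.
Since the final sound of *kuf* is /f/ (a voiceless consonant), it takes -por, giving *kufpor*.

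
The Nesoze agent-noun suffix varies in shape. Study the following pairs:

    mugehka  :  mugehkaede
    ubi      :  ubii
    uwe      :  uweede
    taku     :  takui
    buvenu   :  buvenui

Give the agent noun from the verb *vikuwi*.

The pattern is height harmony: -i when the last vowel of the stem is a high vowel (*ubi*, *taku*, *buvenu*); -ede when the last vowel of the stem is a non-high vowel (*mugehka*, *uwe*).
*vikuwi*: last vowel = /i/, a high vowel → -i → *vikuwii*.

vikuwii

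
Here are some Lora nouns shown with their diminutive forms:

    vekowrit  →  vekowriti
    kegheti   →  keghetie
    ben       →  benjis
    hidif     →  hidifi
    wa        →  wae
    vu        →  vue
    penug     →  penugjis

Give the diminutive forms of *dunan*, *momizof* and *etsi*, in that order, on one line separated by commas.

The alternation tracks the final sound of the stem — -i when the stem ends in a voiceless consonant (*vekowrit*, *hidif*); -jis when the stem ends in a voiced consonant (*ben*, *penug*); -e when the stem ends in a vowel (*kegheti*, *wa*, *vu*).
*dunan* — final sound /n/ (a voiced consonant) → -jis → *dunanjis*.
*momizof* — final sound /f/ (a voiceless consonant) → -i → *momizofi*.
*etsi*: final sound = /i/, a vowel → -e → *etsie*.

dunanjis, momizofi, etsie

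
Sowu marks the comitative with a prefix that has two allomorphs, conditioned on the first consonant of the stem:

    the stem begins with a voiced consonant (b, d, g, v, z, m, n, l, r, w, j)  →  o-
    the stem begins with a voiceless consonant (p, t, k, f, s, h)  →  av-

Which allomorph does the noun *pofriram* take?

av-

*pofriram* — first consonant /p/ (voiceless) → av-.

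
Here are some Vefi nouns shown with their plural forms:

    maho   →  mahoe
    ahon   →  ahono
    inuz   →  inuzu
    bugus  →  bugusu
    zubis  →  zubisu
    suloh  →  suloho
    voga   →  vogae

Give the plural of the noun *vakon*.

Looking at the final sound of each stem: -u when the stem ends in a sibilant (*inuz*, *bugus*, *zubis*); -o when the stem ends in a non-sibilant consonant (*ahon*, *suloh*); -e when the stem ends in a vowel (*maho*, *voga*).
*vakon*: final sound = /n/, a non-sibilant consonant → -o → *vakono*.

vakono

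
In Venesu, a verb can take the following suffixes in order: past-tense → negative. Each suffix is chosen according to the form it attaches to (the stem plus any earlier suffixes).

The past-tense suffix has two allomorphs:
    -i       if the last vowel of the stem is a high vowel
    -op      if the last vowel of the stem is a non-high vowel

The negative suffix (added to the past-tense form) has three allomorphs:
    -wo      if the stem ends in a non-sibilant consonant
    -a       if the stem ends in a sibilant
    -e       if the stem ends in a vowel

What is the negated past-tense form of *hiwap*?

*hiwap* — last vowel /a/ (a non-high vowel) → -op → *hiwapop*.
The past-tense form *hiwapop* — final sound /p/ (a non-sibilant consonant) → -wo → *hiwapopwo*.

hiwapopwo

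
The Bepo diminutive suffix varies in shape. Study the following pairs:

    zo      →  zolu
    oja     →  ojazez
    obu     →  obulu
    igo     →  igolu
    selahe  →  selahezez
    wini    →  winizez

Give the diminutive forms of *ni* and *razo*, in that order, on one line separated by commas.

nizez, razolu

The alternation tracks the last vowel of the stem — -lu when the last vowel of the stem is a rounded vowel (*zo*, *obu*, *igo*); -zez when the last vowel of the stem is an unrounded vowel (*oja*, *selahe*, *wini*).
The last vowel of *ni* is /i/, which is an unrounded vowel, so the suffix is -zez, giving *nizez*.
*razo* — last vowel /o/ (a rounded vowel) → -lu → *razolu*.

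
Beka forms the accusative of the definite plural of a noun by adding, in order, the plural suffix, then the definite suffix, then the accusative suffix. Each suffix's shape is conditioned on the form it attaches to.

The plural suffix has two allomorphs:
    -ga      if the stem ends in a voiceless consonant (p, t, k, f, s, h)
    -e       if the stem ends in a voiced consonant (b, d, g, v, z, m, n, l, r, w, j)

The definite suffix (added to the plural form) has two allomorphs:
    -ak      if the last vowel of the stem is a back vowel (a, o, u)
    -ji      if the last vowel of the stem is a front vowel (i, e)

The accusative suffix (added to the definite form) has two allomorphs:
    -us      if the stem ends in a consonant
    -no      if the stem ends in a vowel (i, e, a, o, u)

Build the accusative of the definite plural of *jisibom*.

jisibomejino

Since the final consonant of *jisibom* is /m/ (voiced), it takes -e, giving *jisibome*.
The plural form *jisibome*: last vowel = /e/, a front vowel → -ji → *jisibomeji*.
Since the final sound of the definite form *jisibomeji* is /i/ (a vowel), it takes -no, giving *jisibomejino*.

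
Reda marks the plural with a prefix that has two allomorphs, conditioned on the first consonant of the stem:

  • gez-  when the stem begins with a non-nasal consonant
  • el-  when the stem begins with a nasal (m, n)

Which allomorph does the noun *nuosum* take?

The first consonant of *nuosum* is /n/, which is a nasal, so the prefix is el-.

el-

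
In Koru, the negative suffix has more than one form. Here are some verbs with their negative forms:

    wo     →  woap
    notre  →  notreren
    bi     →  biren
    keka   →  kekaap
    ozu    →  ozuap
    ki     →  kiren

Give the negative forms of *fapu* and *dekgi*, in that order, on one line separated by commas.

fapuap, dekgiren

The suffix is conditioned by the last vowel: -ren when the last vowel of the stem is a front vowel (*notre*, *bi*, *ki*); -ap when the last vowel of the stem is a back vowel (*wo*, *keka*, *ozu*).
The last vowel of *fapu* is /u/, which is a back vowel, so the suffix is -ap, giving *fapuap*.
*dekgi*: last vowel = /i/, a front vowel → -ren → *dekgiren*.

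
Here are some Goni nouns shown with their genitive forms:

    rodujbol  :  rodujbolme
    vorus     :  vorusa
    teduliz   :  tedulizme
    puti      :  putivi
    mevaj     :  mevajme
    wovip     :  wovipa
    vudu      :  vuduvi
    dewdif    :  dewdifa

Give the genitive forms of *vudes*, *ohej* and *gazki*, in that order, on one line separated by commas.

The pattern is voicing of the final sound: -a when the stem ends in a voiceless consonant (*vorus*, *wovip*, *dewdif*); -me when the stem ends in a voiced consonant (*rodujbol*, *teduliz*, *mevaj*); -vi when the stem ends in a vowel (*puti*, *vudu*).
*vudes* — final sound /s/ (a voiceless consonant) → -a → *vudesa*.
The final sound of *ohej* is /j/, which is a voiced consonant, so the suffix is -me, giving *ohejme*.
Since the final sound of *gazki* is /i/ (a vowel), it takes -vi, giving *gazkivi*.

vudesa, ohejme, gazkivi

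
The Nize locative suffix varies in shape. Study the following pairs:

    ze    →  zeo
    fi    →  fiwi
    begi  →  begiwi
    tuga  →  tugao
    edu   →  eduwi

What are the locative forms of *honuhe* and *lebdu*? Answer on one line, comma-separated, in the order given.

The pattern is height harmony: -wi when the last vowel of the stem is a high vowel (*fi*, *begi*, *edu*); -o when the last vowel of the stem is a non-high vowel (*ze*, *tuga*).
Since the last vowel of *honuhe* is /e/ (a non-high vowel), it takes -o, giving *honuheo*.
The last vowel of *lebdu* is /u/, which is a high vowel, so the suffix is -wi, giving *lebduwi*.

honuheo, lebduwi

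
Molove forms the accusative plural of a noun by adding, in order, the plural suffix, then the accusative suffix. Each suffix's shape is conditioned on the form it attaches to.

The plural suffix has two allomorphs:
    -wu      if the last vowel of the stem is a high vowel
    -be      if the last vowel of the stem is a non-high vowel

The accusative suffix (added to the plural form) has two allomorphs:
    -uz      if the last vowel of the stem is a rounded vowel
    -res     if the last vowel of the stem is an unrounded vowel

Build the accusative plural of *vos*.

*vos*: last vowel = /o/, a non-high vowel → -be → *vosbe*.
The plural form *vosbe* — last vowel /e/ (an unrounded vowel) → -res → *vosberes*.

vosberes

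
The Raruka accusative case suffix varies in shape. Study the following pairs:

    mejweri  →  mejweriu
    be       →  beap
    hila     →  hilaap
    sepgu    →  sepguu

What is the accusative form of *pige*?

pigeap

The alternation tracks the last vowel of the stem — -u when the last vowel of the stem is a high vowel (*mejweri*, *sepgu*); -ap when the last vowel of the stem is a non-high vowel (*be*, *hila*).
Since the last vowel of *pige* is /e/ (a non-high vowel), it takes -ap, giving *pigeap*.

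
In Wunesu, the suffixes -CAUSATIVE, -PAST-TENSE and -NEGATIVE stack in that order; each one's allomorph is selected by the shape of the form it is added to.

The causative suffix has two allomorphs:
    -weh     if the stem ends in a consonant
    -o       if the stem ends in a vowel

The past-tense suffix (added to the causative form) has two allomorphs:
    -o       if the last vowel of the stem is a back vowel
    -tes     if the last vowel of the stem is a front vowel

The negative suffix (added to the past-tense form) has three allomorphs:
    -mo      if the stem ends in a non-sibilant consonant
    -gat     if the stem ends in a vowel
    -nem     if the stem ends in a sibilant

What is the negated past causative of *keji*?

kejioogat

*keji*: final sound = /i/, a vowel → -o → *kejio*.
The last vowel of the causative form *kejio* is /o/, which is a back vowel, so the past-tense suffix is -o, giving *kejioo*.
The past-tense form *kejioo*: final sound = /o/, a vowel → -gat → *kejioogat*.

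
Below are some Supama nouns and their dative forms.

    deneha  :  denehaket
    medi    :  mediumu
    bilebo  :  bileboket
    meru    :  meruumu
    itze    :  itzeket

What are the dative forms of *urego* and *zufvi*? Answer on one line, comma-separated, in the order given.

Looking at the last vowel of each stem: -umu when the last vowel of the stem is a high vowel (*medi*, *meru*); -ket when the last vowel of the stem is a non-high vowel (*deneha*, *bilebo*, *itze*).
*urego*: last vowel = /o/, a non-high vowel → -ket → *uregoket*.
The last vowel of *zufvi* is /i/, which is a high vowel, so the suffix is -umu, giving *zufviumu*.

uregoket, zufviumu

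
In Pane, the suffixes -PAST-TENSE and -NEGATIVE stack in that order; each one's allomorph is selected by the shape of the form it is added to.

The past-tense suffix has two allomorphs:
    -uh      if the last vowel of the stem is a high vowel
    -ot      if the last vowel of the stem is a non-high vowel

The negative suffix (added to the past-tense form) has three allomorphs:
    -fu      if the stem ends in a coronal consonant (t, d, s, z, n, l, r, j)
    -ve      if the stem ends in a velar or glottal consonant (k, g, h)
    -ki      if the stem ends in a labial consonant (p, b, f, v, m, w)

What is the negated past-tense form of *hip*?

hipuhve

Since the last vowel of *hip* is /i/ (a high vowel), it takes -uh, giving *hipuh*.
The past-tense form *hipuh* — final consonant /h/ (velar/glottal) → -ve → *hipuhve*.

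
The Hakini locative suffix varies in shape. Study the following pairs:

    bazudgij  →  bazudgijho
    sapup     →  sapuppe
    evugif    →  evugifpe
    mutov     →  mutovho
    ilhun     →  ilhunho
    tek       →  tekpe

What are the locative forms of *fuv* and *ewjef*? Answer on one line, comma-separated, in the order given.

The pattern is voicing of the final consonant: -pe when the stem ends in a voiceless consonant (*sapup*, *evugif*, *tek*); -ho when the stem ends in a voiced consonant (*bazudgij*, *mutov*, *ilhun*).
*fuv*: final consonant = /v/, voiced → -ho → *fuvho*.
*ewjef* — final consonant /f/ (voiceless) → -pe → *ewjefpe*.

fuvho, ewjefpe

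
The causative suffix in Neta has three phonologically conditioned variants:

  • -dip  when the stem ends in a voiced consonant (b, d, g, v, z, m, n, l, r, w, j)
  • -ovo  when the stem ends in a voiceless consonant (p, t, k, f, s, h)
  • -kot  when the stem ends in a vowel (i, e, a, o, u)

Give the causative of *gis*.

gisovo

The final sound of *gis* is /s/, which is a voiceless consonant, so the suffix is -ovo, giving *gisovo*.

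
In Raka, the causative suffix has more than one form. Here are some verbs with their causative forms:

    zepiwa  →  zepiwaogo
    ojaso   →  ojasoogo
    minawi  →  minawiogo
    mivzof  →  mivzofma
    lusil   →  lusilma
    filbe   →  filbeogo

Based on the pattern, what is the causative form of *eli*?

eliogo

The suffix is conditioned by the final sound: -ma when the stem ends in a consonant (*mivzof*, *lusil*); -ogo when the stem ends in a vowel (*zepiwa*, *ojaso*, *minawi*, *filbe*).
*eli* — final sound /i/ (a vowel) → -ogo → *eliogo*.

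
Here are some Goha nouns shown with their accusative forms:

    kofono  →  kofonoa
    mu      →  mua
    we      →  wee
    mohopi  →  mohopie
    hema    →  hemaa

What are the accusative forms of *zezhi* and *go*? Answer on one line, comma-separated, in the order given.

The suffix is conditioned by the last vowel: -e when the last vowel of the stem is a front vowel (*we*, *mohopi*); -a when the last vowel of the stem is a back vowel (*kofono*, *mu*, *hema*).
*zezhi*: last vowel = /i/, a front vowel → -e → *zezhie*.
The last vowel of *go* is /o/, which is a back vowel, so the suffix is -a, giving *goa*.

zezhie, goa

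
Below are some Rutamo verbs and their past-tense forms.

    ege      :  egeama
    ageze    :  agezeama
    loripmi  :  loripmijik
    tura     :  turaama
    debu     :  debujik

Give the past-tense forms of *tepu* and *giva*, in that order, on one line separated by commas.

tepujik, givaama

The alternation tracks the last vowel of the stem — -jik when the last vowel of the stem is a high vowel (*loripmi*, *debu*); -ama when the last vowel of the stem is a non-high vowel (*ege*, *ageze*, *tura*).
Since the last vowel of *tepu* is /u/ (a high vowel), it takes -jik, giving *tepujik*.
*giva*: last vowel = /a/, a non-high vowel → -ama → *givaama*.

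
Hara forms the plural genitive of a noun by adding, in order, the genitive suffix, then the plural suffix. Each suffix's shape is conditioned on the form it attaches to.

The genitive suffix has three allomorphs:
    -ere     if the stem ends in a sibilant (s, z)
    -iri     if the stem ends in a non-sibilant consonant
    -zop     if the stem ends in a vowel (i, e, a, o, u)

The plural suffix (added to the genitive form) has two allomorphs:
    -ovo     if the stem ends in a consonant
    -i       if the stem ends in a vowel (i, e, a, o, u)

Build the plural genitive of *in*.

inirii

Since the final sound of *in* is /n/ (a non-sibilant consonant), it takes -iri, giving *iniri*.
The genitive form *iniri*: final sound = /i/, a vowel → -i → *inirii*.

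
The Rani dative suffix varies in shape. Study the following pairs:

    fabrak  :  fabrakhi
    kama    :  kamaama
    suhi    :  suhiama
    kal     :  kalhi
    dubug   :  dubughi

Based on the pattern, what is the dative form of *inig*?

The suffix is conditioned by the final sound: -hi when the stem ends in a consonant (*fabrak*, *kal*, *dubug*); -ama when the stem ends in a vowel (*kama*, *suhi*).
*inig*: final sound = /g/, a consonant → -hi → *inighi*.

inighi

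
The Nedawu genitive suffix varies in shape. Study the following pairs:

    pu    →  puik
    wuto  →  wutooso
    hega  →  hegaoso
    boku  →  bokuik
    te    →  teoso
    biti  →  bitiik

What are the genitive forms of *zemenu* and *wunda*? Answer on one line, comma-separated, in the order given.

The pattern is height harmony: -ik when the last vowel of the stem is a high vowel (*pu*, *boku*, *biti*); -oso when the last vowel of the stem is a non-high vowel (*wuto*, *hega*, *te*).
*zemenu* — last vowel /u/ (a high vowel) → -ik → *zemenuik*.
*wunda* — last vowel /a/ (a non-high vowel) → -oso → *wundaoso*.

zemenuik, wundaoso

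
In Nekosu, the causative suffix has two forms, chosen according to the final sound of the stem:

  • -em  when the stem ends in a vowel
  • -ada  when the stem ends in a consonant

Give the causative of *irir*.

*irir* — final sound /r/ (a consonant) → -ada → *irirada*.

irirada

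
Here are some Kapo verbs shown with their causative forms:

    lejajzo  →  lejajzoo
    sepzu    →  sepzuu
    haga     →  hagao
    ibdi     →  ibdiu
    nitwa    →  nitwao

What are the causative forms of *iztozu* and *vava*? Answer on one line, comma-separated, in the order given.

The alternation tracks the last vowel of the stem — -u when the last vowel of the stem is a high vowel (*sepzu*, *ibdi*); -o when the last vowel of the stem is a non-high vowel (*lejajzo*, *haga*, *nitwa*).
*iztozu*: last vowel = /u/, a high vowel → -u → *iztozuu*.
The last vowel of *vava* is /a/, which is a non-high vowel, so the suffix is -o, giving *vavao*.

iztozuu, vavao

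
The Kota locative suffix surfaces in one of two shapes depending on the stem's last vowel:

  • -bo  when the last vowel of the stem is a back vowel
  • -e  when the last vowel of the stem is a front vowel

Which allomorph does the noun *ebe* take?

-e

*ebe*: last vowel = /e/, a front vowel → -e.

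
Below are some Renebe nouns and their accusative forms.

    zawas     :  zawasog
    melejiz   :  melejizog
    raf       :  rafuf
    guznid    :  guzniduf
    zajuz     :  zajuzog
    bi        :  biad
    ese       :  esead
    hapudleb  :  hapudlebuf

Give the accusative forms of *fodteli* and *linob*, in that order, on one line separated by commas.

The pattern is sibilance of the final sound: -og when the stem ends in a sibilant (*zawas*, *melejiz*, *zajuz*); -uf when the stem ends in a non-sibilant consonant (*raf*, *guznid*, *hapudleb*); -ad when the stem ends in a vowel (*bi*, *ese*).
Since the final sound of *fodteli* is /i/ (a vowel), it takes -ad, giving *fodteliad*.
*linob*: final sound = /b/, a non-sibilant consonant → -uf → *linobuf*.

fodteliad, linobuf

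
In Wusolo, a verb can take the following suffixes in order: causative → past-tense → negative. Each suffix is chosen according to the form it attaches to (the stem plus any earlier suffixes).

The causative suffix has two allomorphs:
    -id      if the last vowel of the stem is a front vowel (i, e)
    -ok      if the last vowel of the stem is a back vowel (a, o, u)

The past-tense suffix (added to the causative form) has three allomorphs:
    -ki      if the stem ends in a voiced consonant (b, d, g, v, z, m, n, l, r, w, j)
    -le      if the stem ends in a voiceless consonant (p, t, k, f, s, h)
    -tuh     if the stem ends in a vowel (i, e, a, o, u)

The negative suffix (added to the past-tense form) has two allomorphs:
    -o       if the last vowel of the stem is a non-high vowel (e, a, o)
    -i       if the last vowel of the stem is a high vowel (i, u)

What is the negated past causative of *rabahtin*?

rabahtinidkii

*rabahtin*: last vowel = /i/, a front vowel → -id → *rabahtinid*.
Since the final sound of the causative form *rabahtinid* is /d/ (a voiced consonant), it takes -ki, giving *rabahtinidki*.
Since the last vowel of the past-tense form *rabahtinidki* is /i/ (a high vowel), it takes -i, giving *rabahtinidkii*.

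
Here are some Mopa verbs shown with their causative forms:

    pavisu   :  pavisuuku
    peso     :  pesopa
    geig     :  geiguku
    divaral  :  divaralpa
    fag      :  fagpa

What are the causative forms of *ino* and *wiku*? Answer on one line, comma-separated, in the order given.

Looking at the last vowel of each stem: -uku when the last vowel of the stem is a high vowel (*pavisu*, *geig*); -pa when the last vowel of the stem is a non-high vowel (*peso*, *divaral*, *fag*).
The last vowel of *ino* is /o/, which is a non-high vowel, so the suffix is -pa, giving *inopa*.
*wiku* — last vowel /u/ (a high vowel) → -uku → *wikuuku*.

inopa, wikuuku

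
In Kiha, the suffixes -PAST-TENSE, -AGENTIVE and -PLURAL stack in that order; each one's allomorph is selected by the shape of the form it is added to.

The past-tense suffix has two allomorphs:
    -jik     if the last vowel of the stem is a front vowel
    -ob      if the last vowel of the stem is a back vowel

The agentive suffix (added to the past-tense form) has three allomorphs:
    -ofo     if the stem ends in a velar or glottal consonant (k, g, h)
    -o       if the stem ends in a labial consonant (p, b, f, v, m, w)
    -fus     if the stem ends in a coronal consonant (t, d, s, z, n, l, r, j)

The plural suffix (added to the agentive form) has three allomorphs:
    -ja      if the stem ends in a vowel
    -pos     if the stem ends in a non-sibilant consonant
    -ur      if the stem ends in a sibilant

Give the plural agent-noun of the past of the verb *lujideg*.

*lujideg*: last vowel = /e/, a front vowel → -jik → *lujidegjik*.
The past-tense form *lujidegjik*: final consonant = /k/, velar/glottal → -ofo → *lujidegjikofo*.
Since the final sound of the agentive form *lujidegjikofo* is /o/ (a vowel), it takes -ja, giving *lujidegjikofoja*.

lujidegjikofoja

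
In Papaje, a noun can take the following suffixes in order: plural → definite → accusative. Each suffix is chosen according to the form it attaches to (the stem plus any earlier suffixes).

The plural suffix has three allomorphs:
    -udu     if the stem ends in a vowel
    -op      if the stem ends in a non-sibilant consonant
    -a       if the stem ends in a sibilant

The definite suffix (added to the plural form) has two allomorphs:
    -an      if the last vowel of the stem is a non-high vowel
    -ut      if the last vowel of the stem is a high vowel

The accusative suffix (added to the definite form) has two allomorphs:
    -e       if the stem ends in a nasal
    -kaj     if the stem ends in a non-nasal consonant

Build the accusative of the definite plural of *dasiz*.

dasizaane

Since the final sound of *dasiz* is /z/ (a sibilant), it takes -a, giving *dasiza*.
The plural form *dasiza* — last vowel /a/ (a non-high vowel) → -an → *dasizaan*.
The definite form *dasizaan* — final consonant /n/ (a nasal) → -e → *dasizaane*.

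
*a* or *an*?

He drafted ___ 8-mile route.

The indefinite article is chosen by the initial *sound* of the following word, not its spelling.
The number *8* is spoken "eight", beginning with /eɪt/ — a vowel sound.
So the article is *an*: He drafted an 8-mile route.

an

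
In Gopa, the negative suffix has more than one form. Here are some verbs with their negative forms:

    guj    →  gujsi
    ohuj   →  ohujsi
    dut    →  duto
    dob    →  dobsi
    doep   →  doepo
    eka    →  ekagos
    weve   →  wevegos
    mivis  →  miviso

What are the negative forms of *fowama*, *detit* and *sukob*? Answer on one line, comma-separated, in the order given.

The pattern is voicing of the final sound: -o when the stem ends in a voiceless consonant (*dut*, *doep*, *mivis*); -si when the stem ends in a voiced consonant (*guj*, *ohuj*, *dob*); -gos when the stem ends in a vowel (*eka*, *weve*).
Since the final sound of *fowama* is /a/ (a vowel), it takes -gos, giving *fowamagos*.
*detit* — final sound /t/ (a voiceless consonant) → -o → *detito*.
*sukob*: final sound = /b/, a voiced consonant → -si → *sukobsi*.

fowamagos, detito, sukobsi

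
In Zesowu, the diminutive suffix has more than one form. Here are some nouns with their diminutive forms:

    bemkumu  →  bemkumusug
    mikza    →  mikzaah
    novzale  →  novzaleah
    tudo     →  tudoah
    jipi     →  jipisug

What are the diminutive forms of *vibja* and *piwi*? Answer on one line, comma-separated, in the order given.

The suffix is conditioned by the last vowel: -sug when the last vowel of the stem is a high vowel (*bemkumu*, *jipi*); -ah when the last vowel of the stem is a non-high vowel (*mikza*, *novzale*, *tudo*).
Since the last vowel of *vibja* is /a/ (a non-high vowel), it takes -ah, giving *vibjaah*.
*piwi*: last vowel = /i/, a high vowel → -sug → *piwisug*.

vibjaah, piwisug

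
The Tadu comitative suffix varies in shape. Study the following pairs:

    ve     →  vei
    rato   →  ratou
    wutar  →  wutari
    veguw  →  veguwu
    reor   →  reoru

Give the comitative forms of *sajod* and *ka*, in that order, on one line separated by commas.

sajodu, kai

Looking at the last vowel of each stem: -u when the last vowel of the stem is a rounded vowel (*rato*, *veguw*, *reor*); -i when the last vowel of the stem is an unrounded vowel (*ve*, *wutar*).
*sajod* — last vowel /o/ (a rounded vowel) → -u → *sajodu*.
Since the last vowel of *ka* is /a/ (an unrounded vowel), it takes -i, giving *kai*.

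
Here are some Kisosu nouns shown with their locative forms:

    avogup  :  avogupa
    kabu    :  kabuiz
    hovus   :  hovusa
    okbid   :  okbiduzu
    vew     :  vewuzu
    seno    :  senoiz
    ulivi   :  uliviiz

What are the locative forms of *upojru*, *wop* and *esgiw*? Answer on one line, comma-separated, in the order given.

upojruiz, wopa, esgiwuzu

The alternation tracks the final sound of the stem — -a when the stem ends in a voiceless consonant (*avogup*, *hovus*); -uzu when the stem ends in a voiced consonant (*okbid*, *vew*); -iz when the stem ends in a vowel (*kabu*, *seno*, *ulivi*).
*upojru* — final sound /u/ (a vowel) → -iz → *upojruiz*.
Since the final sound of *wop* is /p/ (a voiceless consonant), it takes -a, giving *wopa*.
*esgiw* — final sound /w/ (a voiced consonant) → -uzu → *esgiwuzu*.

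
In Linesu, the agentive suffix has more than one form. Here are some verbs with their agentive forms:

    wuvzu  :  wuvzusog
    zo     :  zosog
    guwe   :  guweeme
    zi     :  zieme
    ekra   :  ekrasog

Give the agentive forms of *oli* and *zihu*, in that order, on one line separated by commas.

olieme, zihusog

The alternation tracks the last vowel of the stem — -eme when the last vowel of the stem is a front vowel (*guwe*, *zi*); -sog when the last vowel of the stem is a back vowel (*wuvzu*, *zo*, *ekra*).
Since the last vowel of *oli* is /i/ (a front vowel), it takes -eme, giving *olieme*.
*zihu* — last vowel /u/ (a back vowel) → -sog → *zihusog*.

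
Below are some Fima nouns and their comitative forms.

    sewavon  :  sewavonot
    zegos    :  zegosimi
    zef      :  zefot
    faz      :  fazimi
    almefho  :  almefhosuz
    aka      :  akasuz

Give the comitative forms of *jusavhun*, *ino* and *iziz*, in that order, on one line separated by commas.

jusavhunot, inosuz, izizimi

The pattern is sibilance of the final sound: -imi when the stem ends in a sibilant (*zegos*, *faz*); -ot when the stem ends in a non-sibilant consonant (*sewavon*, *zef*); -suz when the stem ends in a vowel (*almefho*, *aka*).
*jusavhun*: final sound = /n/, a non-sibilant consonant → -ot → *jusavhunot*.
*ino*: final sound = /o/, a vowel → -suz → *inosuz*.
Since the final sound of *iziz* is /z/ (a sibilant), it takes -imi, giving *izizimi*.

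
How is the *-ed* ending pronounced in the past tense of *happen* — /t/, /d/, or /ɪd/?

The stem *happen* ends in a voiced sound other than /d/.
The -ed suffix is realized as /ɪd/ after /t, d/; as /t/ after other voiceless consonants; and as /d/ after other voiced sounds.
So -ed on *happen* is pronounced /d/.

/d/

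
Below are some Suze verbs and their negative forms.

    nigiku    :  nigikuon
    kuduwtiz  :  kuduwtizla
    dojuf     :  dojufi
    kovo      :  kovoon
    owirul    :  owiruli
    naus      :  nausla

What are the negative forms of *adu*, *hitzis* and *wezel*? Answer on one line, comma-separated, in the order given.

aduon, hitzisla, wezeli

The alternation tracks the final sound of the stem — -la when the stem ends in a sibilant (*kuduwtiz*, *naus*); -i when the stem ends in a non-sibilant consonant (*dojuf*, *owirul*); -on when the stem ends in a vowel (*nigiku*, *kovo*).
*adu*: final sound = /u/, a vowel → -on → *aduon*.
*hitzis* — final sound /s/ (a sibilant) → -la → *hitzisla*.
The final sound of *wezel* is /l/, which is a non-sibilant consonant, so the suffix is -i, giving *wezeli*.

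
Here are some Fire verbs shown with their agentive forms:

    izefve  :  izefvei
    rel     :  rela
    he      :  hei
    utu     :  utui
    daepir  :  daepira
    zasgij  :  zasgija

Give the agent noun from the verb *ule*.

ulei

The pattern is consonant vs. vowel: -a when the stem ends in a consonant (*rel*, *daepir*, *zasgij*); -i when the stem ends in a vowel (*izefve*, *he*, *utu*).
*ule*: final sound = /e/, a vowel → -i → *ulei*.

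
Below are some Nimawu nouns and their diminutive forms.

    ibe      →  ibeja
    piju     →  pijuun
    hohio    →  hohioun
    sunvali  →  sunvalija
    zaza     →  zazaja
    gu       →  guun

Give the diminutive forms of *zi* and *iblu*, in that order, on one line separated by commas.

The suffix is conditioned by the last vowel: -un when the last vowel of the stem is a rounded vowel (*piju*, *hohio*, *gu*); -ja when the last vowel of the stem is an unrounded vowel (*ibe*, *sunvali*, *zaza*).
*zi*: last vowel = /i/, an unrounded vowel → -ja → *zija*.
The last vowel of *iblu* is /u/, which is a rounded vowel, so the suffix is -un, giving *ibluun*.

zija, ibluun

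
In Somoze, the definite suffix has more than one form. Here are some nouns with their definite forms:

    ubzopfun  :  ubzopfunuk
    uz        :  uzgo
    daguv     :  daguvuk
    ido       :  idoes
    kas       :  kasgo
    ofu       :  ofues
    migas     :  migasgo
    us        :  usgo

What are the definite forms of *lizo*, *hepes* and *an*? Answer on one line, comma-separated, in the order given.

The suffix is conditioned by the final sound: -go when the stem ends in a sibilant (*uz*, *kas*, *migas*, *us*); -uk when the stem ends in a non-sibilant consonant (*ubzopfun*, *daguv*); -es when the stem ends in a vowel (*ido*, *ofu*).
*lizo*: final sound = /o/, a vowel → -es → *lizoes*.
The final sound of *hepes* is /s/, which is a sibilant, so the suffix is -go, giving *hepesgo*.
The final sound of *an* is /n/, which is a non-sibilant consonant, so the suffix is -uk, giving *anuk*.

lizoes, hepesgo, anuk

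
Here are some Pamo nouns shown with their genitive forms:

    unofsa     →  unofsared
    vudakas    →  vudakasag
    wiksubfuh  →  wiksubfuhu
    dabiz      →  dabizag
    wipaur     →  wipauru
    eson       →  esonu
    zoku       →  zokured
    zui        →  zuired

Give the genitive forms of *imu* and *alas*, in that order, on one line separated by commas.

imured, alasag

Looking at the final sound of each stem: -ag when the stem ends in a sibilant (*vudakas*, *dabiz*); -u when the stem ends in a non-sibilant consonant (*wiksubfuh*, *wipaur*, *eson*); -red when the stem ends in a vowel (*unofsa*, *zoku*, *zui*).
The final sound of *imu* is /u/, which is a vowel, so the suffix is -red, giving *imured*.
*alas*: final sound = /s/, a sibilant → -ag → *alasag*.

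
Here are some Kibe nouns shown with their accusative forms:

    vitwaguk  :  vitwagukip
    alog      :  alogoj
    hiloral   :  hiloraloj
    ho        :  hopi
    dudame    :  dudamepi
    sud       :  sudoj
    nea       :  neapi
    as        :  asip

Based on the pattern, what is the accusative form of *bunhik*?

The pattern is voicing of the final sound: -ip when the stem ends in a voiceless consonant (*vitwaguk*, *as*); -oj when the stem ends in a voiced consonant (*alog*, *hiloral*, *sud*); -pi when the stem ends in a vowel (*ho*, *dudame*, *nea*).
The final sound of *bunhik* is /k/, which is a voiceless consonant, so the suffix is -ip, giving *bunhikip*.

bunhikip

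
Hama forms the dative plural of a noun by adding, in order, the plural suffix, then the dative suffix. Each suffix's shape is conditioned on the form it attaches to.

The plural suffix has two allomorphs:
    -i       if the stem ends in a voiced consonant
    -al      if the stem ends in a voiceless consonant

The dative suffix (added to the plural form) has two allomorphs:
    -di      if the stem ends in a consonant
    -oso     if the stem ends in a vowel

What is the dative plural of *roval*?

rovalioso

*roval*: final consonant = /l/, voiced → -i → *rovali*.
The plural form *rovali*: final sound = /i/, a vowel → -oso → *rovalioso*.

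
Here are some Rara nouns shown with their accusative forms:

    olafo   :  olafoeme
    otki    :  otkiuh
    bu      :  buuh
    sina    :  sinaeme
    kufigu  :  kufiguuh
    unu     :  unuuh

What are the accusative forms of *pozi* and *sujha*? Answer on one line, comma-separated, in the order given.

The alternation tracks the last vowel of the stem — -uh when the last vowel of the stem is a high vowel (*otki*, *bu*, *kufigu*, *unu*); -eme when the last vowel of the stem is a non-high vowel (*olafo*, *sina*).
*pozi*: last vowel = /i/, a high vowel → -uh → *poziuh*.
*sujha*: last vowel = /a/, a non-high vowel → -eme → *sujhaeme*.

poziuh, sujhaeme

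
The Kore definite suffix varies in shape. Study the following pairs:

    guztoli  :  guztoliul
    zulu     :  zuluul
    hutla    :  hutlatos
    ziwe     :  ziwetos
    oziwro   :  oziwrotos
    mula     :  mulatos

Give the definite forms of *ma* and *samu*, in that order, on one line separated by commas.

matos, samuul

The suffix is conditioned by the last vowel: -ul when the last vowel of the stem is a high vowel (*guztoli*, *zulu*); -tos when the last vowel of the stem is a non-high vowel (*hutla*, *ziwe*, *oziwro*, *mula*).
The last vowel of *ma* is /a/, which is a non-high vowel, so the suffix is -tos, giving *matos*.
Since the last vowel of *samu* is /u/ (a high vowel), it takes -ul, giving *samuul*.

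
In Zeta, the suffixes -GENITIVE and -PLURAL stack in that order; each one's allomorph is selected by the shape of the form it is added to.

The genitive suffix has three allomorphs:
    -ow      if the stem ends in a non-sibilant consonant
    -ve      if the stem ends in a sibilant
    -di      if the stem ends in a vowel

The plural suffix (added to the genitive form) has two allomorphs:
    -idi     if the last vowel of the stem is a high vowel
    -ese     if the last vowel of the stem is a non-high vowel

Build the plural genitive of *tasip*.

*tasip* — final sound /p/ (a non-sibilant consonant) → -ow → *tasipow*.
The genitive form *tasipow* — last vowel /o/ (a non-high vowel) → -ese → *tasipowese*.

tasipowese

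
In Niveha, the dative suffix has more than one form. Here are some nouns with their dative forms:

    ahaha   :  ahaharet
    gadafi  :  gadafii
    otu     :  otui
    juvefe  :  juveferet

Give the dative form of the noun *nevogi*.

The pattern is height harmony: -i when the last vowel of the stem is a high vowel (*gadafi*, *otu*); -ret when the last vowel of the stem is a non-high vowel (*ahaha*, *juvefe*).
Since the last vowel of *nevogi* is /i/ (a high vowel), it takes -i, giving *nevogii*.

nevogii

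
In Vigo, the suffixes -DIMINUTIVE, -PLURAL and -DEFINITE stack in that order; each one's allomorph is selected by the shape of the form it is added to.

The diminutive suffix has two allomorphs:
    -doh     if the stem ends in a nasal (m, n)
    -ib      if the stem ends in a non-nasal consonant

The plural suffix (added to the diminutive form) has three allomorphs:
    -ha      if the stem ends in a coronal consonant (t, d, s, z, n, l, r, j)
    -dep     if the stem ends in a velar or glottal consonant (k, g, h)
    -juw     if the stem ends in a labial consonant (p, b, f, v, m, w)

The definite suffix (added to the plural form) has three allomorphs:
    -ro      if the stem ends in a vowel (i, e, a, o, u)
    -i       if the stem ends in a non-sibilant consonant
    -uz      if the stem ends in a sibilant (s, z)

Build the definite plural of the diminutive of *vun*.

Since the final consonant of *vun* is /n/ (a nasal), it takes -doh, giving *vundoh*.
The final consonant of the diminutive form *vundoh* is /h/, which is velar/glottal, so the plural suffix is -dep, giving *vundohdep*.
The final sound of the plural form *vundohdep* is /p/, which is a non-sibilant consonant, so the definite suffix is -i, giving *vundohdepi*.

vundohdepi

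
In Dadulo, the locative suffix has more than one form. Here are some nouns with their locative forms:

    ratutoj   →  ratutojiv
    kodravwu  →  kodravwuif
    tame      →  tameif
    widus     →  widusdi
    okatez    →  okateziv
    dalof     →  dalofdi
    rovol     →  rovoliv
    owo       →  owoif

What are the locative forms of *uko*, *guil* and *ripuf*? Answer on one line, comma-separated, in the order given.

The alternation tracks the final sound of the stem — -di when the stem ends in a voiceless consonant (*widus*, *dalof*); -iv when the stem ends in a voiced consonant (*ratutoj*, *okatez*, *rovol*); -if when the stem ends in a vowel (*kodravwu*, *tame*, *owo*).
Since the final sound of *uko* is /o/ (a vowel), it takes -if, giving *ukoif*.
*guil* — final sound /l/ (a voiced consonant) → -iv → *guiliv*.
*ripuf* — final sound /f/ (a voiceless consonant) → -di → *ripufdi*.

ukoif, guiliv, ripufdi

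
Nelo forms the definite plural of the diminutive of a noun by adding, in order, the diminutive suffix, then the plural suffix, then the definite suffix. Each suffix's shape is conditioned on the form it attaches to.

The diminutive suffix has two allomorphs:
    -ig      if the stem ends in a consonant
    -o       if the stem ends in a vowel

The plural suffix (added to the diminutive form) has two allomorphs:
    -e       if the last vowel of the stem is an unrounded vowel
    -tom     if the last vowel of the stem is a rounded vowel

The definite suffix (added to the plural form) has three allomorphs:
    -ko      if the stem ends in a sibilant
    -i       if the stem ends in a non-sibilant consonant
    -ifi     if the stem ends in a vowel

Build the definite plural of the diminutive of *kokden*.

*kokden* — final sound /n/ (a consonant) → -ig → *kokdenig*.
Since the last vowel of the diminutive form *kokdenig* is /i/ (an unrounded vowel), it takes -e, giving *kokdenige*.
The plural form *kokdenige*: final sound = /e/, a vowel → -ifi → *kokdenigeifi*.

kokdenigeifi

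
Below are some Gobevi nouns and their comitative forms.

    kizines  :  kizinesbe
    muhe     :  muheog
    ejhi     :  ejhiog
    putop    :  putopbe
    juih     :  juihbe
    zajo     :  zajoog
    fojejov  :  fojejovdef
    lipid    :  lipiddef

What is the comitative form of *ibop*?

The suffix is conditioned by the final sound: -be when the stem ends in a voiceless consonant (*kizines*, *putop*, *juih*); -def when the stem ends in a voiced consonant (*fojejov*, *lipid*); -og when the stem ends in a vowel (*muhe*, *ejhi*, *zajo*).
*ibop*: final sound = /p/, a voiceless consonant → -be → *ibopbe*.

ibopbe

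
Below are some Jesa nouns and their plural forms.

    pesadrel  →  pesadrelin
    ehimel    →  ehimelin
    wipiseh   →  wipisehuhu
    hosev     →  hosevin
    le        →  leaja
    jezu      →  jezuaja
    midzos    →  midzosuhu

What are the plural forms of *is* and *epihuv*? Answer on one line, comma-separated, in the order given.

isuhu, epihuvin

The pattern is voicing of the final sound: -uhu when the stem ends in a voiceless consonant (*wipiseh*, *midzos*); -in when the stem ends in a voiced consonant (*pesadrel*, *ehimel*, *hosev*); -aja when the stem ends in a vowel (*le*, *jezu*).
The final sound of *is* is /s/, which is a voiceless consonant, so the suffix is -uhu, giving *isuhu*.
*epihuv*: final sound = /v/, a voiced consonant → -in → *epihuvin*.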